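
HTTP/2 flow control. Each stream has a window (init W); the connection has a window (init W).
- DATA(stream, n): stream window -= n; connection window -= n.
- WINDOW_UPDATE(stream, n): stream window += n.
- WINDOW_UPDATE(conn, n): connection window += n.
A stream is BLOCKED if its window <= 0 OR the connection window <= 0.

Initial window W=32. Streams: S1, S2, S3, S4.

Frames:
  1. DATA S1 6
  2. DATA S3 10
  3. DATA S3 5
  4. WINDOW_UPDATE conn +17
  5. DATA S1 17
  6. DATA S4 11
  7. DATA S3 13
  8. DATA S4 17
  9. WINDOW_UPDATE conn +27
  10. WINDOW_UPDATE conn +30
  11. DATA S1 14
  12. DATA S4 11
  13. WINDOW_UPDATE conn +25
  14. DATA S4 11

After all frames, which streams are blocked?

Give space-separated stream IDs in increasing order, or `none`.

Answer: S1 S4

Derivation:
Op 1: conn=26 S1=26 S2=32 S3=32 S4=32 blocked=[]
Op 2: conn=16 S1=26 S2=32 S3=22 S4=32 blocked=[]
Op 3: conn=11 S1=26 S2=32 S3=17 S4=32 blocked=[]
Op 4: conn=28 S1=26 S2=32 S3=17 S4=32 blocked=[]
Op 5: conn=11 S1=9 S2=32 S3=17 S4=32 blocked=[]
Op 6: conn=0 S1=9 S2=32 S3=17 S4=21 blocked=[1, 2, 3, 4]
Op 7: conn=-13 S1=9 S2=32 S3=4 S4=21 blocked=[1, 2, 3, 4]
Op 8: conn=-30 S1=9 S2=32 S3=4 S4=4 blocked=[1, 2, 3, 4]
Op 9: conn=-3 S1=9 S2=32 S3=4 S4=4 blocked=[1, 2, 3, 4]
Op 10: conn=27 S1=9 S2=32 S3=4 S4=4 blocked=[]
Op 11: conn=13 S1=-5 S2=32 S3=4 S4=4 blocked=[1]
Op 12: conn=2 S1=-5 S2=32 S3=4 S4=-7 blocked=[1, 4]
Op 13: conn=27 S1=-5 S2=32 S3=4 S4=-7 blocked=[1, 4]
Op 14: conn=16 S1=-5 S2=32 S3=4 S4=-18 blocked=[1, 4]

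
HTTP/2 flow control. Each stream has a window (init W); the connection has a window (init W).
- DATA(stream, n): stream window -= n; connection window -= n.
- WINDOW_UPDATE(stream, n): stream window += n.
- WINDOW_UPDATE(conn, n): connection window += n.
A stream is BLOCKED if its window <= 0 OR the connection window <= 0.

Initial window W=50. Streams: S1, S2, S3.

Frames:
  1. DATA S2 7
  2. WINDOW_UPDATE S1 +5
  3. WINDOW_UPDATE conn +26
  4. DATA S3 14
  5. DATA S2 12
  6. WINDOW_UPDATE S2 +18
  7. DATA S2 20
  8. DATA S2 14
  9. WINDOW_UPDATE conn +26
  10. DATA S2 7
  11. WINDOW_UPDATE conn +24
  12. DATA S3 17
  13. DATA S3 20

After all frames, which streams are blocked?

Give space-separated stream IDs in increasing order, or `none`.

Answer: S3

Derivation:
Op 1: conn=43 S1=50 S2=43 S3=50 blocked=[]
Op 2: conn=43 S1=55 S2=43 S3=50 blocked=[]
Op 3: conn=69 S1=55 S2=43 S3=50 blocked=[]
Op 4: conn=55 S1=55 S2=43 S3=36 blocked=[]
Op 5: conn=43 S1=55 S2=31 S3=36 blocked=[]
Op 6: conn=43 S1=55 S2=49 S3=36 blocked=[]
Op 7: conn=23 S1=55 S2=29 S3=36 blocked=[]
Op 8: conn=9 S1=55 S2=15 S3=36 blocked=[]
Op 9: conn=35 S1=55 S2=15 S3=36 blocked=[]
Op 10: conn=28 S1=55 S2=8 S3=36 blocked=[]
Op 11: conn=52 S1=55 S2=8 S3=36 blocked=[]
Op 12: conn=35 S1=55 S2=8 S3=19 blocked=[]
Op 13: conn=15 S1=55 S2=8 S3=-1 blocked=[3]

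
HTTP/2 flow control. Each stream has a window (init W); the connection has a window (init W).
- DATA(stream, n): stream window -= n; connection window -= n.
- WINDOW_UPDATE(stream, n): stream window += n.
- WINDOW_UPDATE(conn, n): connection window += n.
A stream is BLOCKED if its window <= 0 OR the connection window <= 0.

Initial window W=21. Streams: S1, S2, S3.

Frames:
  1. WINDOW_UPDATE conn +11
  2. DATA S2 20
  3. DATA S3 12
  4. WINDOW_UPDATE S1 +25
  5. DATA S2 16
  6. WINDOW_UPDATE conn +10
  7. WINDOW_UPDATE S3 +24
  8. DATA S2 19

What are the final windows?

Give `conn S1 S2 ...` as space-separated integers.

Answer: -25 46 -34 33

Derivation:
Op 1: conn=32 S1=21 S2=21 S3=21 blocked=[]
Op 2: conn=12 S1=21 S2=1 S3=21 blocked=[]
Op 3: conn=0 S1=21 S2=1 S3=9 blocked=[1, 2, 3]
Op 4: conn=0 S1=46 S2=1 S3=9 blocked=[1, 2, 3]
Op 5: conn=-16 S1=46 S2=-15 S3=9 blocked=[1, 2, 3]
Op 6: conn=-6 S1=46 S2=-15 S3=9 blocked=[1, 2, 3]
Op 7: conn=-6 S1=46 S2=-15 S3=33 blocked=[1, 2, 3]
Op 8: conn=-25 S1=46 S2=-34 S3=33 blocked=[1, 2, 3]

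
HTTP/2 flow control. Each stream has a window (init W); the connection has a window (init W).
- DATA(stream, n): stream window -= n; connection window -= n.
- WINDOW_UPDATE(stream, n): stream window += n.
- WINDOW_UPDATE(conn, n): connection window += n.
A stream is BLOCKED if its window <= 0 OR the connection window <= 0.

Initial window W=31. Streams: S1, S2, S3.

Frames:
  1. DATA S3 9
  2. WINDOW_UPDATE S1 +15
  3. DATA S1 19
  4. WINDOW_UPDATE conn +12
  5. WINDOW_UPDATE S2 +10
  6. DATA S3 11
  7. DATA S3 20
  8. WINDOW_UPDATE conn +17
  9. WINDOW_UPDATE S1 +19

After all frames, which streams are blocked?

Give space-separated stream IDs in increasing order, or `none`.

Answer: S3

Derivation:
Op 1: conn=22 S1=31 S2=31 S3=22 blocked=[]
Op 2: conn=22 S1=46 S2=31 S3=22 blocked=[]
Op 3: conn=3 S1=27 S2=31 S3=22 blocked=[]
Op 4: conn=15 S1=27 S2=31 S3=22 blocked=[]
Op 5: conn=15 S1=27 S2=41 S3=22 blocked=[]
Op 6: conn=4 S1=27 S2=41 S3=11 blocked=[]
Op 7: conn=-16 S1=27 S2=41 S3=-9 blocked=[1, 2, 3]
Op 8: conn=1 S1=27 S2=41 S3=-9 blocked=[3]
Op 9: conn=1 S1=46 S2=41 S3=-9 blocked=[3]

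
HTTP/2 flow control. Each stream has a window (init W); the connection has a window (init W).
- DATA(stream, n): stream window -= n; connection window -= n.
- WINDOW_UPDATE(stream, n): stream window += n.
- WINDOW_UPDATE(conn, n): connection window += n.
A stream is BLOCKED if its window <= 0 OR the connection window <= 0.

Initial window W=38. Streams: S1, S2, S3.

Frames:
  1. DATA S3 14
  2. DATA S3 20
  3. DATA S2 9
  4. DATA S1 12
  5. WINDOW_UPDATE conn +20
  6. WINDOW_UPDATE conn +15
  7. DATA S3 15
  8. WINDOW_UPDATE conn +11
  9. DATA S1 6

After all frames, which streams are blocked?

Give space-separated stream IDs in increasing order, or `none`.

Op 1: conn=24 S1=38 S2=38 S3=24 blocked=[]
Op 2: conn=4 S1=38 S2=38 S3=4 blocked=[]
Op 3: conn=-5 S1=38 S2=29 S3=4 blocked=[1, 2, 3]
Op 4: conn=-17 S1=26 S2=29 S3=4 blocked=[1, 2, 3]
Op 5: conn=3 S1=26 S2=29 S3=4 blocked=[]
Op 6: conn=18 S1=26 S2=29 S3=4 blocked=[]
Op 7: conn=3 S1=26 S2=29 S3=-11 blocked=[3]
Op 8: conn=14 S1=26 S2=29 S3=-11 blocked=[3]
Op 9: conn=8 S1=20 S2=29 S3=-11 blocked=[3]

Answer: S3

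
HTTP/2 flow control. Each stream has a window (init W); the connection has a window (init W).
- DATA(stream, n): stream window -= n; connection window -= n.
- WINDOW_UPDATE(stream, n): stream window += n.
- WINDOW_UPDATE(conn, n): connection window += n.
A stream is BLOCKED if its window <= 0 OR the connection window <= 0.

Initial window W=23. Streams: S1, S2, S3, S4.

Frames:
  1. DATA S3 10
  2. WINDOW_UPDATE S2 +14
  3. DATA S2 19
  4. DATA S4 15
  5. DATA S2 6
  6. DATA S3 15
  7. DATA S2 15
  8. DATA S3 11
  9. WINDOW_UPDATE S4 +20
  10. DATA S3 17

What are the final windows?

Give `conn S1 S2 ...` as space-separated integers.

Answer: -85 23 -3 -30 28

Derivation:
Op 1: conn=13 S1=23 S2=23 S3=13 S4=23 blocked=[]
Op 2: conn=13 S1=23 S2=37 S3=13 S4=23 blocked=[]
Op 3: conn=-6 S1=23 S2=18 S3=13 S4=23 blocked=[1, 2, 3, 4]
Op 4: conn=-21 S1=23 S2=18 S3=13 S4=8 blocked=[1, 2, 3, 4]
Op 5: conn=-27 S1=23 S2=12 S3=13 S4=8 blocked=[1, 2, 3, 4]
Op 6: conn=-42 S1=23 S2=12 S3=-2 S4=8 blocked=[1, 2, 3, 4]
Op 7: conn=-57 S1=23 S2=-3 S3=-2 S4=8 blocked=[1, 2, 3, 4]
Op 8: conn=-68 S1=23 S2=-3 S3=-13 S4=8 blocked=[1, 2, 3, 4]
Op 9: conn=-68 S1=23 S2=-3 S3=-13 S4=28 blocked=[1, 2, 3, 4]
Op 10: conn=-85 S1=23 S2=-3 S3=-30 S4=28 blocked=[1, 2, 3, 4]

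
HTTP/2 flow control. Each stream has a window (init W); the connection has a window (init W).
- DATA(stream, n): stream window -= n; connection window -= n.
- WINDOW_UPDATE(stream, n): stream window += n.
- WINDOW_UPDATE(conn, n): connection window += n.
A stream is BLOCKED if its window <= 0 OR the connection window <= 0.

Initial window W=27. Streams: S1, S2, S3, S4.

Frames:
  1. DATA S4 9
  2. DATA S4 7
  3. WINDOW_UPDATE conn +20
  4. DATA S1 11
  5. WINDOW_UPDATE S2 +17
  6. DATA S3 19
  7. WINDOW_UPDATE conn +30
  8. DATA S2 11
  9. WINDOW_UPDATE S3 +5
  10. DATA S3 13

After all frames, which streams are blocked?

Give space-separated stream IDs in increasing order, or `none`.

Answer: S3

Derivation:
Op 1: conn=18 S1=27 S2=27 S3=27 S4=18 blocked=[]
Op 2: conn=11 S1=27 S2=27 S3=27 S4=11 blocked=[]
Op 3: conn=31 S1=27 S2=27 S3=27 S4=11 blocked=[]
Op 4: conn=20 S1=16 S2=27 S3=27 S4=11 blocked=[]
Op 5: conn=20 S1=16 S2=44 S3=27 S4=11 blocked=[]
Op 6: conn=1 S1=16 S2=44 S3=8 S4=11 blocked=[]
Op 7: conn=31 S1=16 S2=44 S3=8 S4=11 blocked=[]
Op 8: conn=20 S1=16 S2=33 S3=8 S4=11 blocked=[]
Op 9: conn=20 S1=16 S2=33 S3=13 S4=11 blocked=[]
Op 10: conn=7 S1=16 S2=33 S3=0 S4=11 blocked=[3]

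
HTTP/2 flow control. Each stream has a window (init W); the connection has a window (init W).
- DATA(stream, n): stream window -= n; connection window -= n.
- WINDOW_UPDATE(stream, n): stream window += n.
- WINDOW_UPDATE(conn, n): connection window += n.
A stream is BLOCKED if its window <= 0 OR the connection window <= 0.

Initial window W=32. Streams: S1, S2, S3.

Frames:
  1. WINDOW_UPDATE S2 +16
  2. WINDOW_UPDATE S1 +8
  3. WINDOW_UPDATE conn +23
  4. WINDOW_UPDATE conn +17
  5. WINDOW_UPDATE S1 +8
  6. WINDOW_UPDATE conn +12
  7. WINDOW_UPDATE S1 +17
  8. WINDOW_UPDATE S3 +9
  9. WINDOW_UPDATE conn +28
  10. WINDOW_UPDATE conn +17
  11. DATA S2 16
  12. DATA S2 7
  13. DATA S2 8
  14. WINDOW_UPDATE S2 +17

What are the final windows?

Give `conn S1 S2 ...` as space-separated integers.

Op 1: conn=32 S1=32 S2=48 S3=32 blocked=[]
Op 2: conn=32 S1=40 S2=48 S3=32 blocked=[]
Op 3: conn=55 S1=40 S2=48 S3=32 blocked=[]
Op 4: conn=72 S1=40 S2=48 S3=32 blocked=[]
Op 5: conn=72 S1=48 S2=48 S3=32 blocked=[]
Op 6: conn=84 S1=48 S2=48 S3=32 blocked=[]
Op 7: conn=84 S1=65 S2=48 S3=32 blocked=[]
Op 8: conn=84 S1=65 S2=48 S3=41 blocked=[]
Op 9: conn=112 S1=65 S2=48 S3=41 blocked=[]
Op 10: conn=129 S1=65 S2=48 S3=41 blocked=[]
Op 11: conn=113 S1=65 S2=32 S3=41 blocked=[]
Op 12: conn=106 S1=65 S2=25 S3=41 blocked=[]
Op 13: conn=98 S1=65 S2=17 S3=41 blocked=[]
Op 14: conn=98 S1=65 S2=34 S3=41 blocked=[]

Answer: 98 65 34 41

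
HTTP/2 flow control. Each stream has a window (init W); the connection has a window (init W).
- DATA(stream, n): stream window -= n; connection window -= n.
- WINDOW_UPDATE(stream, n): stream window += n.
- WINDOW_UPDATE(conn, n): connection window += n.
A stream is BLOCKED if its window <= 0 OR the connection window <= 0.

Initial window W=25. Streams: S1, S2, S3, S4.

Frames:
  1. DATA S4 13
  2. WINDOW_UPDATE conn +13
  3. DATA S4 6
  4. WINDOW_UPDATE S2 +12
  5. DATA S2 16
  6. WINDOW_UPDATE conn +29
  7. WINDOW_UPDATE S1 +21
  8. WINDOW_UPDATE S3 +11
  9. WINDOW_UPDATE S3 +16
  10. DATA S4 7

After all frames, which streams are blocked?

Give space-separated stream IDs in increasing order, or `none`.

Op 1: conn=12 S1=25 S2=25 S3=25 S4=12 blocked=[]
Op 2: conn=25 S1=25 S2=25 S3=25 S4=12 blocked=[]
Op 3: conn=19 S1=25 S2=25 S3=25 S4=6 blocked=[]
Op 4: conn=19 S1=25 S2=37 S3=25 S4=6 blocked=[]
Op 5: conn=3 S1=25 S2=21 S3=25 S4=6 blocked=[]
Op 6: conn=32 S1=25 S2=21 S3=25 S4=6 blocked=[]
Op 7: conn=32 S1=46 S2=21 S3=25 S4=6 blocked=[]
Op 8: conn=32 S1=46 S2=21 S3=36 S4=6 blocked=[]
Op 9: conn=32 S1=46 S2=21 S3=52 S4=6 blocked=[]
Op 10: conn=25 S1=46 S2=21 S3=52 S4=-1 blocked=[4]

Answer: S4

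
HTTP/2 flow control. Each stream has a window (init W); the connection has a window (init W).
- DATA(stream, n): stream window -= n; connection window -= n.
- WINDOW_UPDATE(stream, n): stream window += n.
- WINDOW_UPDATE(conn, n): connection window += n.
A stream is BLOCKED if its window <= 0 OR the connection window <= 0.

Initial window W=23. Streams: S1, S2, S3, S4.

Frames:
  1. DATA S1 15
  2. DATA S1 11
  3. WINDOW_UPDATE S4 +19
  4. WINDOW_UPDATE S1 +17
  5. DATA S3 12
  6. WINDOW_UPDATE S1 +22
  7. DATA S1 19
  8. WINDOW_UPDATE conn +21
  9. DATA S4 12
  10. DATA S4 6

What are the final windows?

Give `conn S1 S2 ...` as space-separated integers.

Answer: -31 17 23 11 24

Derivation:
Op 1: conn=8 S1=8 S2=23 S3=23 S4=23 blocked=[]
Op 2: conn=-3 S1=-3 S2=23 S3=23 S4=23 blocked=[1, 2, 3, 4]
Op 3: conn=-3 S1=-3 S2=23 S3=23 S4=42 blocked=[1, 2, 3, 4]
Op 4: conn=-3 S1=14 S2=23 S3=23 S4=42 blocked=[1, 2, 3, 4]
Op 5: conn=-15 S1=14 S2=23 S3=11 S4=42 blocked=[1, 2, 3, 4]
Op 6: conn=-15 S1=36 S2=23 S3=11 S4=42 blocked=[1, 2, 3, 4]
Op 7: conn=-34 S1=17 S2=23 S3=11 S4=42 blocked=[1, 2, 3, 4]
Op 8: conn=-13 S1=17 S2=23 S3=11 S4=42 blocked=[1, 2, 3, 4]
Op 9: conn=-25 S1=17 S2=23 S3=11 S4=30 blocked=[1, 2, 3, 4]
Op 10: conn=-31 S1=17 S2=23 S3=11 S4=24 blocked=[1, 2, 3, 4]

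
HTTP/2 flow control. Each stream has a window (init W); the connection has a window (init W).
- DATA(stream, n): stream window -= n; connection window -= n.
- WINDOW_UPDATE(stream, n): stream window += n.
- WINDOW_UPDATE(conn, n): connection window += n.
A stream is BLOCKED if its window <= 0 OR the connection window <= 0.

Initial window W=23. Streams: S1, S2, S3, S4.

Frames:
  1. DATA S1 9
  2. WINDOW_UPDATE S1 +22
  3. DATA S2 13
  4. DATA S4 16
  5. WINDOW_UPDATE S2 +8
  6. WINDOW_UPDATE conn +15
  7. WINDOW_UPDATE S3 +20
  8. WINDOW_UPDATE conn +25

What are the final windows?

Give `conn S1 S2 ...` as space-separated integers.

Answer: 25 36 18 43 7

Derivation:
Op 1: conn=14 S1=14 S2=23 S3=23 S4=23 blocked=[]
Op 2: conn=14 S1=36 S2=23 S3=23 S4=23 blocked=[]
Op 3: conn=1 S1=36 S2=10 S3=23 S4=23 blocked=[]
Op 4: conn=-15 S1=36 S2=10 S3=23 S4=7 blocked=[1, 2, 3, 4]
Op 5: conn=-15 S1=36 S2=18 S3=23 S4=7 blocked=[1, 2, 3, 4]
Op 6: conn=0 S1=36 S2=18 S3=23 S4=7 blocked=[1, 2, 3, 4]
Op 7: conn=0 S1=36 S2=18 S3=43 S4=7 blocked=[1, 2, 3, 4]
Op 8: conn=25 S1=36 S2=18 S3=43 S4=7 blocked=[]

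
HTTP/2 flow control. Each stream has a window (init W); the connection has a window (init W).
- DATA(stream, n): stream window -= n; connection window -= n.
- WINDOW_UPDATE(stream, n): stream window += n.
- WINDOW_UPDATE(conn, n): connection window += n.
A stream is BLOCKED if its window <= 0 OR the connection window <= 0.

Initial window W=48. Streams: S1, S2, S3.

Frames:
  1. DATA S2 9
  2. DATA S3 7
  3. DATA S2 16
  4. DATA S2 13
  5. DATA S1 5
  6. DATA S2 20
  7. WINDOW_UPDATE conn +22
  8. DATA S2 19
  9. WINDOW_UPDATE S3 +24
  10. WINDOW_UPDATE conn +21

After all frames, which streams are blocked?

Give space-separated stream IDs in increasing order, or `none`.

Op 1: conn=39 S1=48 S2=39 S3=48 blocked=[]
Op 2: conn=32 S1=48 S2=39 S3=41 blocked=[]
Op 3: conn=16 S1=48 S2=23 S3=41 blocked=[]
Op 4: conn=3 S1=48 S2=10 S3=41 blocked=[]
Op 5: conn=-2 S1=43 S2=10 S3=41 blocked=[1, 2, 3]
Op 6: conn=-22 S1=43 S2=-10 S3=41 blocked=[1, 2, 3]
Op 7: conn=0 S1=43 S2=-10 S3=41 blocked=[1, 2, 3]
Op 8: conn=-19 S1=43 S2=-29 S3=41 blocked=[1, 2, 3]
Op 9: conn=-19 S1=43 S2=-29 S3=65 blocked=[1, 2, 3]
Op 10: conn=2 S1=43 S2=-29 S3=65 blocked=[2]

Answer: S2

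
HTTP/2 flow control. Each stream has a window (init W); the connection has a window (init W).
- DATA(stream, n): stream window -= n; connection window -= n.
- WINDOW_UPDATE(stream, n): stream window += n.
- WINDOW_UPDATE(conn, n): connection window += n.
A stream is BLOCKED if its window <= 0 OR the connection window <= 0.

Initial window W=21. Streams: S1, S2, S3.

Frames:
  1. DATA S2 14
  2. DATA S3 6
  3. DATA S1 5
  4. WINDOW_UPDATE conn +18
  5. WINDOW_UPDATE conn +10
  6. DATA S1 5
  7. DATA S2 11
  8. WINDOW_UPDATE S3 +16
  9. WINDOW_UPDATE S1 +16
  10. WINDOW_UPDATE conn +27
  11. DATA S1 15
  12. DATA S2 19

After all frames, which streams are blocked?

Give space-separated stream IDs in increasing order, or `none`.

Answer: S2

Derivation:
Op 1: conn=7 S1=21 S2=7 S3=21 blocked=[]
Op 2: conn=1 S1=21 S2=7 S3=15 blocked=[]
Op 3: conn=-4 S1=16 S2=7 S3=15 blocked=[1, 2, 3]
Op 4: conn=14 S1=16 S2=7 S3=15 blocked=[]
Op 5: conn=24 S1=16 S2=7 S3=15 blocked=[]
Op 6: conn=19 S1=11 S2=7 S3=15 blocked=[]
Op 7: conn=8 S1=11 S2=-4 S3=15 blocked=[2]
Op 8: conn=8 S1=11 S2=-4 S3=31 blocked=[2]
Op 9: conn=8 S1=27 S2=-4 S3=31 blocked=[2]
Op 10: conn=35 S1=27 S2=-4 S3=31 blocked=[2]
Op 11: conn=20 S1=12 S2=-4 S3=31 blocked=[2]
Op 12: conn=1 S1=12 S2=-23 S3=31 blocked=[2]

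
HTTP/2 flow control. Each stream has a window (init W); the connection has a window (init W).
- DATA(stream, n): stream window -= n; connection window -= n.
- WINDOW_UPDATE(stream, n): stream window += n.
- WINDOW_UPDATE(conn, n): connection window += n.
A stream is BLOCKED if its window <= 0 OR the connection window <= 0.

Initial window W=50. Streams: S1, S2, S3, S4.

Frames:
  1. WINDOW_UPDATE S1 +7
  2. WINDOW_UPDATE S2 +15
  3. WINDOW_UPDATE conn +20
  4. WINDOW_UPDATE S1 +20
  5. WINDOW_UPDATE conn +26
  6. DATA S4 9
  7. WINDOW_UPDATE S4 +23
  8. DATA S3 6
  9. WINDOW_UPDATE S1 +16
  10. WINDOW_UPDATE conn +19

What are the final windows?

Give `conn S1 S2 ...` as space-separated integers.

Answer: 100 93 65 44 64

Derivation:
Op 1: conn=50 S1=57 S2=50 S3=50 S4=50 blocked=[]
Op 2: conn=50 S1=57 S2=65 S3=50 S4=50 blocked=[]
Op 3: conn=70 S1=57 S2=65 S3=50 S4=50 blocked=[]
Op 4: conn=70 S1=77 S2=65 S3=50 S4=50 blocked=[]
Op 5: conn=96 S1=77 S2=65 S3=50 S4=50 blocked=[]
Op 6: conn=87 S1=77 S2=65 S3=50 S4=41 blocked=[]
Op 7: conn=87 S1=77 S2=65 S3=50 S4=64 blocked=[]
Op 8: conn=81 S1=77 S2=65 S3=44 S4=64 blocked=[]
Op 9: conn=81 S1=93 S2=65 S3=44 S4=64 blocked=[]
Op 10: conn=100 S1=93 S2=65 S3=44 S4=64 blocked=[]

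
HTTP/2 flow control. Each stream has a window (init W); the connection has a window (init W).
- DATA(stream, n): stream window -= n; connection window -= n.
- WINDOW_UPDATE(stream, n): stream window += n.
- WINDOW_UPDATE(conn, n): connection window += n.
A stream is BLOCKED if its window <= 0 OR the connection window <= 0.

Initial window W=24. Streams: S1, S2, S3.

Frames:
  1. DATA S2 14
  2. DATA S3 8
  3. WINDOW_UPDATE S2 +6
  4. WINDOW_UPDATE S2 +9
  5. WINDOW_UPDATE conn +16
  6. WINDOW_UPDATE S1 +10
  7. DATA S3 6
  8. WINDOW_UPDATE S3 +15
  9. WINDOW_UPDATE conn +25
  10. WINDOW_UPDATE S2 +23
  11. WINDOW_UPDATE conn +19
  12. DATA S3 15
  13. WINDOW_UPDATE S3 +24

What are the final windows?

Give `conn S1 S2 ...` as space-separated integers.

Op 1: conn=10 S1=24 S2=10 S3=24 blocked=[]
Op 2: conn=2 S1=24 S2=10 S3=16 blocked=[]
Op 3: conn=2 S1=24 S2=16 S3=16 blocked=[]
Op 4: conn=2 S1=24 S2=25 S3=16 blocked=[]
Op 5: conn=18 S1=24 S2=25 S3=16 blocked=[]
Op 6: conn=18 S1=34 S2=25 S3=16 blocked=[]
Op 7: conn=12 S1=34 S2=25 S3=10 blocked=[]
Op 8: conn=12 S1=34 S2=25 S3=25 blocked=[]
Op 9: conn=37 S1=34 S2=25 S3=25 blocked=[]
Op 10: conn=37 S1=34 S2=48 S3=25 blocked=[]
Op 11: conn=56 S1=34 S2=48 S3=25 blocked=[]
Op 12: conn=41 S1=34 S2=48 S3=10 blocked=[]
Op 13: conn=41 S1=34 S2=48 S3=34 blocked=[]

Answer: 41 34 48 34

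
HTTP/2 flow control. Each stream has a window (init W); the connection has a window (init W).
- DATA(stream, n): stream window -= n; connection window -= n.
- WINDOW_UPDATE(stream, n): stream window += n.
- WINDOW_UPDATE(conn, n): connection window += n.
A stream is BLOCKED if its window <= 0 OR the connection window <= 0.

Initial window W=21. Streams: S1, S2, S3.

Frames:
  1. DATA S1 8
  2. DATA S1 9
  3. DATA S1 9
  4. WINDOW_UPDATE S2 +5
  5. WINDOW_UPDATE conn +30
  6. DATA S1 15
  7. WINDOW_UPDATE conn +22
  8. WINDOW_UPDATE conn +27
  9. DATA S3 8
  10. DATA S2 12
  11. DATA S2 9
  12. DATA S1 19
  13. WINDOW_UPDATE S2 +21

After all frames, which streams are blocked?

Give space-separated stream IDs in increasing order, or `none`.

Answer: S1

Derivation:
Op 1: conn=13 S1=13 S2=21 S3=21 blocked=[]
Op 2: conn=4 S1=4 S2=21 S3=21 blocked=[]
Op 3: conn=-5 S1=-5 S2=21 S3=21 blocked=[1, 2, 3]
Op 4: conn=-5 S1=-5 S2=26 S3=21 blocked=[1, 2, 3]
Op 5: conn=25 S1=-5 S2=26 S3=21 blocked=[1]
Op 6: conn=10 S1=-20 S2=26 S3=21 blocked=[1]
Op 7: conn=32 S1=-20 S2=26 S3=21 blocked=[1]
Op 8: conn=59 S1=-20 S2=26 S3=21 blocked=[1]
Op 9: conn=51 S1=-20 S2=26 S3=13 blocked=[1]
Op 10: conn=39 S1=-20 S2=14 S3=13 blocked=[1]
Op 11: conn=30 S1=-20 S2=5 S3=13 blocked=[1]
Op 12: conn=11 S1=-39 S2=5 S3=13 blocked=[1]
Op 13: conn=11 S1=-39 S2=26 S3=13 blocked=[1]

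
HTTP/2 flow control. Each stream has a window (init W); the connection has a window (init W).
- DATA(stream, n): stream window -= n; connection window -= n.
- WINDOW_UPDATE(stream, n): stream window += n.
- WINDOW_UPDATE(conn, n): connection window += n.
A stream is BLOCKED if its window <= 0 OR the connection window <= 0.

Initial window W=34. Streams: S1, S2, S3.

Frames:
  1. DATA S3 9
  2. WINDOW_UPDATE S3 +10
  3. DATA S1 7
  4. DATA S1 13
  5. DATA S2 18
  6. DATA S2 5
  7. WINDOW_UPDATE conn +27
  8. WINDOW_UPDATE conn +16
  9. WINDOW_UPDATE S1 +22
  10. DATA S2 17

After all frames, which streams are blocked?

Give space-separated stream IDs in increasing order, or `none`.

Op 1: conn=25 S1=34 S2=34 S3=25 blocked=[]
Op 2: conn=25 S1=34 S2=34 S3=35 blocked=[]
Op 3: conn=18 S1=27 S2=34 S3=35 blocked=[]
Op 4: conn=5 S1=14 S2=34 S3=35 blocked=[]
Op 5: conn=-13 S1=14 S2=16 S3=35 blocked=[1, 2, 3]
Op 6: conn=-18 S1=14 S2=11 S3=35 blocked=[1, 2, 3]
Op 7: conn=9 S1=14 S2=11 S3=35 blocked=[]
Op 8: conn=25 S1=14 S2=11 S3=35 blocked=[]
Op 9: conn=25 S1=36 S2=11 S3=35 blocked=[]
Op 10: conn=8 S1=36 S2=-6 S3=35 blocked=[2]

Answer: S2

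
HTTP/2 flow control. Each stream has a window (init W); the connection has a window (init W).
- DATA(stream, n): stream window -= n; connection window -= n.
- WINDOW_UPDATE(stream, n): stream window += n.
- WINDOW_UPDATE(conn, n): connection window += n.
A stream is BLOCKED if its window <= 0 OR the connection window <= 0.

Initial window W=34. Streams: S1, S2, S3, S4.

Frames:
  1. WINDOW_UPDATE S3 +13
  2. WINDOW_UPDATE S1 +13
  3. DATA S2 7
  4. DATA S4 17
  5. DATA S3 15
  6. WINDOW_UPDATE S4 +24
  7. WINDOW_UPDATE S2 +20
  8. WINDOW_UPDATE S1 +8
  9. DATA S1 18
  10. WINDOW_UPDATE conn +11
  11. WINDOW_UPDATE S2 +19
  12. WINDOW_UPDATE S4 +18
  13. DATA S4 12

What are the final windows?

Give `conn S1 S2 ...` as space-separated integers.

Answer: -24 37 66 32 47

Derivation:
Op 1: conn=34 S1=34 S2=34 S3=47 S4=34 blocked=[]
Op 2: conn=34 S1=47 S2=34 S3=47 S4=34 blocked=[]
Op 3: conn=27 S1=47 S2=27 S3=47 S4=34 blocked=[]
Op 4: conn=10 S1=47 S2=27 S3=47 S4=17 blocked=[]
Op 5: conn=-5 S1=47 S2=27 S3=32 S4=17 blocked=[1, 2, 3, 4]
Op 6: conn=-5 S1=47 S2=27 S3=32 S4=41 blocked=[1, 2, 3, 4]
Op 7: conn=-5 S1=47 S2=47 S3=32 S4=41 blocked=[1, 2, 3, 4]
Op 8: conn=-5 S1=55 S2=47 S3=32 S4=41 blocked=[1, 2, 3, 4]
Op 9: conn=-23 S1=37 S2=47 S3=32 S4=41 blocked=[1, 2, 3, 4]
Op 10: conn=-12 S1=37 S2=47 S3=32 S4=41 blocked=[1, 2, 3, 4]
Op 11: conn=-12 S1=37 S2=66 S3=32 S4=41 blocked=[1, 2, 3, 4]
Op 12: conn=-12 S1=37 S2=66 S3=32 S4=59 blocked=[1, 2, 3, 4]
Op 13: conn=-24 S1=37 S2=66 S3=32 S4=47 blocked=[1, 2, 3, 4]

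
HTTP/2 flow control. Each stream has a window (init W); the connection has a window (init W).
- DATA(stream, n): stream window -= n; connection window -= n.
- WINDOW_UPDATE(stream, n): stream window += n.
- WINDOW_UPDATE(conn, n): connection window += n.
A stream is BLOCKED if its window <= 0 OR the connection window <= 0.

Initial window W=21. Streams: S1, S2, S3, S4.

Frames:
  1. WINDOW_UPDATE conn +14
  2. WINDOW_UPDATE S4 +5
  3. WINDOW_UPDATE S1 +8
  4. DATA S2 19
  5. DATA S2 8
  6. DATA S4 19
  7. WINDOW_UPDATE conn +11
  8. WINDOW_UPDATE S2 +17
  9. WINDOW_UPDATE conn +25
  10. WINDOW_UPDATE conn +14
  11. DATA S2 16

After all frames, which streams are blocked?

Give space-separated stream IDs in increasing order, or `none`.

Answer: S2

Derivation:
Op 1: conn=35 S1=21 S2=21 S3=21 S4=21 blocked=[]
Op 2: conn=35 S1=21 S2=21 S3=21 S4=26 blocked=[]
Op 3: conn=35 S1=29 S2=21 S3=21 S4=26 blocked=[]
Op 4: conn=16 S1=29 S2=2 S3=21 S4=26 blocked=[]
Op 5: conn=8 S1=29 S2=-6 S3=21 S4=26 blocked=[2]
Op 6: conn=-11 S1=29 S2=-6 S3=21 S4=7 blocked=[1, 2, 3, 4]
Op 7: conn=0 S1=29 S2=-6 S3=21 S4=7 blocked=[1, 2, 3, 4]
Op 8: conn=0 S1=29 S2=11 S3=21 S4=7 blocked=[1, 2, 3, 4]
Op 9: conn=25 S1=29 S2=11 S3=21 S4=7 blocked=[]
Op 10: conn=39 S1=29 S2=11 S3=21 S4=7 blocked=[]
Op 11: conn=23 S1=29 S2=-5 S3=21 S4=7 blocked=[2]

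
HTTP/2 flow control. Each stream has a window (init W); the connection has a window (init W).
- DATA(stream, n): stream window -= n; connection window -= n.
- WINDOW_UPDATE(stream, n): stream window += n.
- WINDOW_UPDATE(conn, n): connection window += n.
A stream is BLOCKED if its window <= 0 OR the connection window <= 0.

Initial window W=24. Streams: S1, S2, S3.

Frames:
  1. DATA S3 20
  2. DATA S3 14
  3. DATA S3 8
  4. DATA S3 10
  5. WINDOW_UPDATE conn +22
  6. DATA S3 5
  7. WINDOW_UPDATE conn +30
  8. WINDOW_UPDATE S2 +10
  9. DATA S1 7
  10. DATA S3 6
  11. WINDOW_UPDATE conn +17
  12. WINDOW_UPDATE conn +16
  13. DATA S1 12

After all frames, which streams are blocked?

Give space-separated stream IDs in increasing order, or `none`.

Answer: S3

Derivation:
Op 1: conn=4 S1=24 S2=24 S3=4 blocked=[]
Op 2: conn=-10 S1=24 S2=24 S3=-10 blocked=[1, 2, 3]
Op 3: conn=-18 S1=24 S2=24 S3=-18 blocked=[1, 2, 3]
Op 4: conn=-28 S1=24 S2=24 S3=-28 blocked=[1, 2, 3]
Op 5: conn=-6 S1=24 S2=24 S3=-28 blocked=[1, 2, 3]
Op 6: conn=-11 S1=24 S2=24 S3=-33 blocked=[1, 2, 3]
Op 7: conn=19 S1=24 S2=24 S3=-33 blocked=[3]
Op 8: conn=19 S1=24 S2=34 S3=-33 blocked=[3]
Op 9: conn=12 S1=17 S2=34 S3=-33 blocked=[3]
Op 10: conn=6 S1=17 S2=34 S3=-39 blocked=[3]
Op 11: conn=23 S1=17 S2=34 S3=-39 blocked=[3]
Op 12: conn=39 S1=17 S2=34 S3=-39 blocked=[3]
Op 13: conn=27 S1=5 S2=34 S3=-39 blocked=[3]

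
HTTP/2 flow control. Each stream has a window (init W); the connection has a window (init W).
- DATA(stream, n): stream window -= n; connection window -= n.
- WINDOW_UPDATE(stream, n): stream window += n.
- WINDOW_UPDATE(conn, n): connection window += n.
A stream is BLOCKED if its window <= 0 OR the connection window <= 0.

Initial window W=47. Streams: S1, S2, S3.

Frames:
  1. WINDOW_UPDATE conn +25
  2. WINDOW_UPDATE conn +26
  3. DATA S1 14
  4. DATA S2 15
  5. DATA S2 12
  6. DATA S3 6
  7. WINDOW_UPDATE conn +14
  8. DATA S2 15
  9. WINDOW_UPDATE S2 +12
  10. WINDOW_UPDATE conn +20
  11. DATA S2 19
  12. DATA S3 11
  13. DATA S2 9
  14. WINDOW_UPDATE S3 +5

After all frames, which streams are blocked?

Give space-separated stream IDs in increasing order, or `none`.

Answer: S2

Derivation:
Op 1: conn=72 S1=47 S2=47 S3=47 blocked=[]
Op 2: conn=98 S1=47 S2=47 S3=47 blocked=[]
Op 3: conn=84 S1=33 S2=47 S3=47 blocked=[]
Op 4: conn=69 S1=33 S2=32 S3=47 blocked=[]
Op 5: conn=57 S1=33 S2=20 S3=47 blocked=[]
Op 6: conn=51 S1=33 S2=20 S3=41 blocked=[]
Op 7: conn=65 S1=33 S2=20 S3=41 blocked=[]
Op 8: conn=50 S1=33 S2=5 S3=41 blocked=[]
Op 9: conn=50 S1=33 S2=17 S3=41 blocked=[]
Op 10: conn=70 S1=33 S2=17 S3=41 blocked=[]
Op 11: conn=51 S1=33 S2=-2 S3=41 blocked=[2]
Op 12: conn=40 S1=33 S2=-2 S3=30 blocked=[2]
Op 13: conn=31 S1=33 S2=-11 S3=30 blocked=[2]
Op 14: conn=31 S1=33 S2=-11 S3=35 blocked=[2]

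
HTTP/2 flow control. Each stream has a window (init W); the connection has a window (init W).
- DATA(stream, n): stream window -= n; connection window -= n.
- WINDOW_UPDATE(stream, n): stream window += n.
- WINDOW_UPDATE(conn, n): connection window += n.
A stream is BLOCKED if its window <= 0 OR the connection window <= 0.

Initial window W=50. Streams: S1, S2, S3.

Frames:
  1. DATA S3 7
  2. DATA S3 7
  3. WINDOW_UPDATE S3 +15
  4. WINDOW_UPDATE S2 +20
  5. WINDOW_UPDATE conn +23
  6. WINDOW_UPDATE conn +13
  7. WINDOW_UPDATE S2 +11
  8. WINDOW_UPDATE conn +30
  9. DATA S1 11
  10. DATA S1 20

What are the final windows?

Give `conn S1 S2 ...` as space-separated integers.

Answer: 71 19 81 51

Derivation:
Op 1: conn=43 S1=50 S2=50 S3=43 blocked=[]
Op 2: conn=36 S1=50 S2=50 S3=36 blocked=[]
Op 3: conn=36 S1=50 S2=50 S3=51 blocked=[]
Op 4: conn=36 S1=50 S2=70 S3=51 blocked=[]
Op 5: conn=59 S1=50 S2=70 S3=51 blocked=[]
Op 6: conn=72 S1=50 S2=70 S3=51 blocked=[]
Op 7: conn=72 S1=50 S2=81 S3=51 blocked=[]
Op 8: conn=102 S1=50 S2=81 S3=51 blocked=[]
Op 9: conn=91 S1=39 S2=81 S3=51 blocked=[]
Op 10: conn=71 S1=19 S2=81 S3=51 blocked=[]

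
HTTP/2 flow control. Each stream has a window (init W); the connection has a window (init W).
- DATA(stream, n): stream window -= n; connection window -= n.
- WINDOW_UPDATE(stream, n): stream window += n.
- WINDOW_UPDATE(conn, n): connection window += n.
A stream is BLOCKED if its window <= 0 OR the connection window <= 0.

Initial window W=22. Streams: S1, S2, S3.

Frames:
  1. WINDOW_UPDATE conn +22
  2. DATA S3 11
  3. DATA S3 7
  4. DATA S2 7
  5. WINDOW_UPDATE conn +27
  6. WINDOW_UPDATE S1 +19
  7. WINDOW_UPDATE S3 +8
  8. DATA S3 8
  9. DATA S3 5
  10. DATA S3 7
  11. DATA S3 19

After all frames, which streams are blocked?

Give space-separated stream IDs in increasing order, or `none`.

Answer: S3

Derivation:
Op 1: conn=44 S1=22 S2=22 S3=22 blocked=[]
Op 2: conn=33 S1=22 S2=22 S3=11 blocked=[]
Op 3: conn=26 S1=22 S2=22 S3=4 blocked=[]
Op 4: conn=19 S1=22 S2=15 S3=4 blocked=[]
Op 5: conn=46 S1=22 S2=15 S3=4 blocked=[]
Op 6: conn=46 S1=41 S2=15 S3=4 blocked=[]
Op 7: conn=46 S1=41 S2=15 S3=12 blocked=[]
Op 8: conn=38 S1=41 S2=15 S3=4 blocked=[]
Op 9: conn=33 S1=41 S2=15 S3=-1 blocked=[3]
Op 10: conn=26 S1=41 S2=15 S3=-8 blocked=[3]
Op 11: conn=7 S1=41 S2=15 S3=-27 blocked=[3]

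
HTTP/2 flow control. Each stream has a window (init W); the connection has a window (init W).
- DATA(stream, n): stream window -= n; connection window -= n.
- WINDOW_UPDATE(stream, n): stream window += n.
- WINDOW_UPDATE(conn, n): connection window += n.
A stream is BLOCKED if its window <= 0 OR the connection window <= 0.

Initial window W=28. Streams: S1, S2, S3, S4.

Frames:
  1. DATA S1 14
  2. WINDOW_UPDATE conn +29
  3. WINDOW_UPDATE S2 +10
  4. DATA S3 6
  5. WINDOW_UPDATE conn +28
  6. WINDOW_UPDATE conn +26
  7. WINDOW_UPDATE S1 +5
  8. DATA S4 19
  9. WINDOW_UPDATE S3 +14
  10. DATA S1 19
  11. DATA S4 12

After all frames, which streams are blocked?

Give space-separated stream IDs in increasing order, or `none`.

Op 1: conn=14 S1=14 S2=28 S3=28 S4=28 blocked=[]
Op 2: conn=43 S1=14 S2=28 S3=28 S4=28 blocked=[]
Op 3: conn=43 S1=14 S2=38 S3=28 S4=28 blocked=[]
Op 4: conn=37 S1=14 S2=38 S3=22 S4=28 blocked=[]
Op 5: conn=65 S1=14 S2=38 S3=22 S4=28 blocked=[]
Op 6: conn=91 S1=14 S2=38 S3=22 S4=28 blocked=[]
Op 7: conn=91 S1=19 S2=38 S3=22 S4=28 blocked=[]
Op 8: conn=72 S1=19 S2=38 S3=22 S4=9 blocked=[]
Op 9: conn=72 S1=19 S2=38 S3=36 S4=9 blocked=[]
Op 10: conn=53 S1=0 S2=38 S3=36 S4=9 blocked=[1]
Op 11: conn=41 S1=0 S2=38 S3=36 S4=-3 blocked=[1, 4]

Answer: S1 S4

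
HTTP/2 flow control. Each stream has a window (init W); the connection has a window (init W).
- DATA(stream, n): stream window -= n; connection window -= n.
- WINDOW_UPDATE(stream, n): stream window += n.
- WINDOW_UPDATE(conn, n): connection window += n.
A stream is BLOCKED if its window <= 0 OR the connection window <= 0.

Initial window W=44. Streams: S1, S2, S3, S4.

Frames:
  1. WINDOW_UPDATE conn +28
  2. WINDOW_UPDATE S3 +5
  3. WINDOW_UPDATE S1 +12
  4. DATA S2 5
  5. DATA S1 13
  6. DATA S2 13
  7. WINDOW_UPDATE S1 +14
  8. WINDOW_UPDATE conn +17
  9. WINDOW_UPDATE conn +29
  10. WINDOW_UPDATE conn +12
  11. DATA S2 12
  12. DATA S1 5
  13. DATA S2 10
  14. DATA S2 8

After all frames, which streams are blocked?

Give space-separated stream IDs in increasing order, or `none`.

Answer: S2

Derivation:
Op 1: conn=72 S1=44 S2=44 S3=44 S4=44 blocked=[]
Op 2: conn=72 S1=44 S2=44 S3=49 S4=44 blocked=[]
Op 3: conn=72 S1=56 S2=44 S3=49 S4=44 blocked=[]
Op 4: conn=67 S1=56 S2=39 S3=49 S4=44 blocked=[]
Op 5: conn=54 S1=43 S2=39 S3=49 S4=44 blocked=[]
Op 6: conn=41 S1=43 S2=26 S3=49 S4=44 blocked=[]
Op 7: conn=41 S1=57 S2=26 S3=49 S4=44 blocked=[]
Op 8: conn=58 S1=57 S2=26 S3=49 S4=44 blocked=[]
Op 9: conn=87 S1=57 S2=26 S3=49 S4=44 blocked=[]
Op 10: conn=99 S1=57 S2=26 S3=49 S4=44 blocked=[]
Op 11: conn=87 S1=57 S2=14 S3=49 S4=44 blocked=[]
Op 12: conn=82 S1=52 S2=14 S3=49 S4=44 blocked=[]
Op 13: conn=72 S1=52 S2=4 S3=49 S4=44 blocked=[]
Op 14: conn=64 S1=52 S2=-4 S3=49 S4=44 blocked=[2]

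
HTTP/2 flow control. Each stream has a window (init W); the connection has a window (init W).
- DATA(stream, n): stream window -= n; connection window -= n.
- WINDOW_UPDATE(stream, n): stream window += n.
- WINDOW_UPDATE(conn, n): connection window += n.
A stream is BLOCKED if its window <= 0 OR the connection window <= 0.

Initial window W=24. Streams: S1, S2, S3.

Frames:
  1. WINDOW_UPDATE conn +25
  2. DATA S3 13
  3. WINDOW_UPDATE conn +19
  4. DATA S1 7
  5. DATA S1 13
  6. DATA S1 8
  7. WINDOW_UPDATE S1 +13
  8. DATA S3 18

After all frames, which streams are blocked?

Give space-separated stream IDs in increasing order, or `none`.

Answer: S3

Derivation:
Op 1: conn=49 S1=24 S2=24 S3=24 blocked=[]
Op 2: conn=36 S1=24 S2=24 S3=11 blocked=[]
Op 3: conn=55 S1=24 S2=24 S3=11 blocked=[]
Op 4: conn=48 S1=17 S2=24 S3=11 blocked=[]
Op 5: conn=35 S1=4 S2=24 S3=11 blocked=[]
Op 6: conn=27 S1=-4 S2=24 S3=11 blocked=[1]
Op 7: conn=27 S1=9 S2=24 S3=11 blocked=[]
Op 8: conn=9 S1=9 S2=24 S3=-7 blocked=[3]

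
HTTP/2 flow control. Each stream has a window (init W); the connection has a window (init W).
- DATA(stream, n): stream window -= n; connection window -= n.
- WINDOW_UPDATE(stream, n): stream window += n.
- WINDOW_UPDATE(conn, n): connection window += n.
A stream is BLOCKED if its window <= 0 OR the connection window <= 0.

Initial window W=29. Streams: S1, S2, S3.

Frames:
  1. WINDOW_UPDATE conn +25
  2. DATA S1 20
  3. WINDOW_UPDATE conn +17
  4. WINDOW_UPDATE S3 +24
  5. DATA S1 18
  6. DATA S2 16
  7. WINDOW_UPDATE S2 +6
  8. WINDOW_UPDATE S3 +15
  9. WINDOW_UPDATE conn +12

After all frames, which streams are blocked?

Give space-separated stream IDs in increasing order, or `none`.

Answer: S1

Derivation:
Op 1: conn=54 S1=29 S2=29 S3=29 blocked=[]
Op 2: conn=34 S1=9 S2=29 S3=29 blocked=[]
Op 3: conn=51 S1=9 S2=29 S3=29 blocked=[]
Op 4: conn=51 S1=9 S2=29 S3=53 blocked=[]
Op 5: conn=33 S1=-9 S2=29 S3=53 blocked=[1]
Op 6: conn=17 S1=-9 S2=13 S3=53 blocked=[1]
Op 7: conn=17 S1=-9 S2=19 S3=53 blocked=[1]
Op 8: conn=17 S1=-9 S2=19 S3=68 blocked=[1]
Op 9: conn=29 S1=-9 S2=19 S3=68 blocked=[1]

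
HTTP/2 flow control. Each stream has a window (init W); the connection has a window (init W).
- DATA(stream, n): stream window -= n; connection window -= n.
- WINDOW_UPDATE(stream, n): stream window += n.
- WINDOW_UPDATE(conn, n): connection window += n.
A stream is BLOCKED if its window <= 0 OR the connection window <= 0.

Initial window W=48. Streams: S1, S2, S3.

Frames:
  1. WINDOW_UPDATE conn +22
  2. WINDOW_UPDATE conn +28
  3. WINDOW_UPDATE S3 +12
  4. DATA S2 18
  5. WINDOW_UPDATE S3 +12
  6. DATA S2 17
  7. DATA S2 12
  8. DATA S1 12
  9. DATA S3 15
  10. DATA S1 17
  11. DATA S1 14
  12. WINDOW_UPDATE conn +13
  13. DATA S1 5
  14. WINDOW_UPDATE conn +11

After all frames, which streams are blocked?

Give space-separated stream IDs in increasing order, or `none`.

Answer: S1

Derivation:
Op 1: conn=70 S1=48 S2=48 S3=48 blocked=[]
Op 2: conn=98 S1=48 S2=48 S3=48 blocked=[]
Op 3: conn=98 S1=48 S2=48 S3=60 blocked=[]
Op 4: conn=80 S1=48 S2=30 S3=60 blocked=[]
Op 5: conn=80 S1=48 S2=30 S3=72 blocked=[]
Op 6: conn=63 S1=48 S2=13 S3=72 blocked=[]
Op 7: conn=51 S1=48 S2=1 S3=72 blocked=[]
Op 8: conn=39 S1=36 S2=1 S3=72 blocked=[]
Op 9: conn=24 S1=36 S2=1 S3=57 blocked=[]
Op 10: conn=7 S1=19 S2=1 S3=57 blocked=[]
Op 11: conn=-7 S1=5 S2=1 S3=57 blocked=[1, 2, 3]
Op 12: conn=6 S1=5 S2=1 S3=57 blocked=[]
Op 13: conn=1 S1=0 S2=1 S3=57 blocked=[1]
Op 14: conn=12 S1=0 S2=1 S3=57 blocked=[1]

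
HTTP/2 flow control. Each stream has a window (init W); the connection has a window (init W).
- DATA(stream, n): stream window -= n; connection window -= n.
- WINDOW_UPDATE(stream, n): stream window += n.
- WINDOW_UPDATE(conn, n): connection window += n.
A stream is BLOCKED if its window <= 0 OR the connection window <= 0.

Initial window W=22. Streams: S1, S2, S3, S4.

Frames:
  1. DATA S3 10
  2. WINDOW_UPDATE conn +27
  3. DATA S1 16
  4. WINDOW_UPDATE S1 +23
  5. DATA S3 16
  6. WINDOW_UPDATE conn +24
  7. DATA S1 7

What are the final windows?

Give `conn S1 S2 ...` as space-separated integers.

Answer: 24 22 22 -4 22

Derivation:
Op 1: conn=12 S1=22 S2=22 S3=12 S4=22 blocked=[]
Op 2: conn=39 S1=22 S2=22 S3=12 S4=22 blocked=[]
Op 3: conn=23 S1=6 S2=22 S3=12 S4=22 blocked=[]
Op 4: conn=23 S1=29 S2=22 S3=12 S4=22 blocked=[]
Op 5: conn=7 S1=29 S2=22 S3=-4 S4=22 blocked=[3]
Op 6: conn=31 S1=29 S2=22 S3=-4 S4=22 blocked=[3]
Op 7: conn=24 S1=22 S2=22 S3=-4 S4=22 blocked=[3]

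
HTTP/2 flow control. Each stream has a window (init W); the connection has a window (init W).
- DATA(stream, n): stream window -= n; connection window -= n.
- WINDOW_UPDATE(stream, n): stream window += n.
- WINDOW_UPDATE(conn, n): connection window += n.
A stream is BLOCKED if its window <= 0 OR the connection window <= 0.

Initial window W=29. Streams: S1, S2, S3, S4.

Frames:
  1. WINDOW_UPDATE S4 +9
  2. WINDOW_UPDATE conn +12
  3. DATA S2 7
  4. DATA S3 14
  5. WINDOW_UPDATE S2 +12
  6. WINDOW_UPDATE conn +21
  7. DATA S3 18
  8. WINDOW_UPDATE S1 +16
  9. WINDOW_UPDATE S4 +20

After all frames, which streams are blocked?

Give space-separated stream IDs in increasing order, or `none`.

Op 1: conn=29 S1=29 S2=29 S3=29 S4=38 blocked=[]
Op 2: conn=41 S1=29 S2=29 S3=29 S4=38 blocked=[]
Op 3: conn=34 S1=29 S2=22 S3=29 S4=38 blocked=[]
Op 4: conn=20 S1=29 S2=22 S3=15 S4=38 blocked=[]
Op 5: conn=20 S1=29 S2=34 S3=15 S4=38 blocked=[]
Op 6: conn=41 S1=29 S2=34 S3=15 S4=38 blocked=[]
Op 7: conn=23 S1=29 S2=34 S3=-3 S4=38 blocked=[3]
Op 8: conn=23 S1=45 S2=34 S3=-3 S4=38 blocked=[3]
Op 9: conn=23 S1=45 S2=34 S3=-3 S4=58 blocked=[3]

Answer: S3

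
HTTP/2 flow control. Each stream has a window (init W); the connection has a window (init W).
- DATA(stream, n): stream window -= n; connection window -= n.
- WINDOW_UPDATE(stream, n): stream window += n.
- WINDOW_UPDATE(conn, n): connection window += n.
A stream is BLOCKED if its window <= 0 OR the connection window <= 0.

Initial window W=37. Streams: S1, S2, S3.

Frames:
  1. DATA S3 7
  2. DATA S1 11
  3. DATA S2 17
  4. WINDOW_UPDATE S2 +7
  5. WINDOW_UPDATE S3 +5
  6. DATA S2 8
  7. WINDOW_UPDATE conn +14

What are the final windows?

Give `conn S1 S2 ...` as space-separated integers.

Op 1: conn=30 S1=37 S2=37 S3=30 blocked=[]
Op 2: conn=19 S1=26 S2=37 S3=30 blocked=[]
Op 3: conn=2 S1=26 S2=20 S3=30 blocked=[]
Op 4: conn=2 S1=26 S2=27 S3=30 blocked=[]
Op 5: conn=2 S1=26 S2=27 S3=35 blocked=[]
Op 6: conn=-6 S1=26 S2=19 S3=35 blocked=[1, 2, 3]
Op 7: conn=8 S1=26 S2=19 S3=35 blocked=[]

Answer: 8 26 19 35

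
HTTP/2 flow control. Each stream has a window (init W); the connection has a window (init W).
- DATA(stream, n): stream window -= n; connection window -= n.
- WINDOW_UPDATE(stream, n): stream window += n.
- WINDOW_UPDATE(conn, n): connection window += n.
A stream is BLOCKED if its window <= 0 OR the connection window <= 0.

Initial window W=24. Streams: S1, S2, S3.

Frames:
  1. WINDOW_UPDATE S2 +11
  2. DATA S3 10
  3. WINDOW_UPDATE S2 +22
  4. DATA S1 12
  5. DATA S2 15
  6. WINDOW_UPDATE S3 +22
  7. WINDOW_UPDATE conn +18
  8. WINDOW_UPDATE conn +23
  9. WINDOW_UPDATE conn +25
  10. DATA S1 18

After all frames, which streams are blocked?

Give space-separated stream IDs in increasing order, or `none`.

Op 1: conn=24 S1=24 S2=35 S3=24 blocked=[]
Op 2: conn=14 S1=24 S2=35 S3=14 blocked=[]
Op 3: conn=14 S1=24 S2=57 S3=14 blocked=[]
Op 4: conn=2 S1=12 S2=57 S3=14 blocked=[]
Op 5: conn=-13 S1=12 S2=42 S3=14 blocked=[1, 2, 3]
Op 6: conn=-13 S1=12 S2=42 S3=36 blocked=[1, 2, 3]
Op 7: conn=5 S1=12 S2=42 S3=36 blocked=[]
Op 8: conn=28 S1=12 S2=42 S3=36 blocked=[]
Op 9: conn=53 S1=12 S2=42 S3=36 blocked=[]
Op 10: conn=35 S1=-6 S2=42 S3=36 blocked=[1]

Answer: S1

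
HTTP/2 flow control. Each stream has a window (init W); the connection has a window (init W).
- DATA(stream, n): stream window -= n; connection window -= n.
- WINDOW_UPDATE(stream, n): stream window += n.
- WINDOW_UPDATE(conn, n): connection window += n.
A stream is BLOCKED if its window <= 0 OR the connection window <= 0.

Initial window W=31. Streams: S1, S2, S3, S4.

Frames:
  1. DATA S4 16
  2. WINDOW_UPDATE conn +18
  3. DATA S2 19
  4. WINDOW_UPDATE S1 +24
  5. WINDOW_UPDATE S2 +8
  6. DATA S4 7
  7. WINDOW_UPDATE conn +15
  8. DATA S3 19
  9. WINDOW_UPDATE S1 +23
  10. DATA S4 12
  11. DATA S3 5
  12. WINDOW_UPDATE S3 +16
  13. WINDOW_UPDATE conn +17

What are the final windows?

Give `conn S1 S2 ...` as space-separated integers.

Answer: 3 78 20 23 -4

Derivation:
Op 1: conn=15 S1=31 S2=31 S3=31 S4=15 blocked=[]
Op 2: conn=33 S1=31 S2=31 S3=31 S4=15 blocked=[]
Op 3: conn=14 S1=31 S2=12 S3=31 S4=15 blocked=[]
Op 4: conn=14 S1=55 S2=12 S3=31 S4=15 blocked=[]
Op 5: conn=14 S1=55 S2=20 S3=31 S4=15 blocked=[]
Op 6: conn=7 S1=55 S2=20 S3=31 S4=8 blocked=[]
Op 7: conn=22 S1=55 S2=20 S3=31 S4=8 blocked=[]
Op 8: conn=3 S1=55 S2=20 S3=12 S4=8 blocked=[]
Op 9: conn=3 S1=78 S2=20 S3=12 S4=8 blocked=[]
Op 10: conn=-9 S1=78 S2=20 S3=12 S4=-4 blocked=[1, 2, 3, 4]
Op 11: conn=-14 S1=78 S2=20 S3=7 S4=-4 blocked=[1, 2, 3, 4]
Op 12: conn=-14 S1=78 S2=20 S3=23 S4=-4 blocked=[1, 2, 3, 4]
Op 13: conn=3 S1=78 S2=20 S3=23 S4=-4 blocked=[4]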